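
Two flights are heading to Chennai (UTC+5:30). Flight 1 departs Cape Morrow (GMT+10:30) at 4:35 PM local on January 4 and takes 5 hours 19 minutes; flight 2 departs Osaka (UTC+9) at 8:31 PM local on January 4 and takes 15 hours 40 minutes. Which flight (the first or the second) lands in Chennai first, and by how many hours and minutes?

Flight 1 in UTC: 4:35 PM − 10:30 = 6:05 AM on Jan 4.
+5 hours 19 minutes → arrive 11:24 AM UTC on Jan 4.
Flight 2 in UTC: 8:31 PM − 9:00 = 11:31 AM on Jan 4.
+15 hours 40 minutes → arrive 3:11 AM UTC on Jan 5.
Flight 1 lands earlier by 15 hours 47 minutes.

the first, by 15 hours 47 minutes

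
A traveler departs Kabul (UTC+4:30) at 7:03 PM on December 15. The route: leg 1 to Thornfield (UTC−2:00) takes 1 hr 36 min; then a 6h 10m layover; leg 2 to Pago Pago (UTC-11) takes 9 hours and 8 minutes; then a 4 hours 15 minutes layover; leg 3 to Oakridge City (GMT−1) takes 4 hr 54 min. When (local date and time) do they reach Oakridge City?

Convert departure to UTC: 7:03 PM − 4:30 = 2:33 PM UTC on Dec 15.
Add 1 hour and 36 minutes leg 1 → 4:09 PM UTC.
Add 6 hours and 10 minutes layover in Thornfield → 10:19 PM UTC.
Add 9 hours 8 minutes leg 2 → 7:27 AM UTC (Dec 16).
Add 4 hours 15 minutes layover in Pago Pago → 11:42 AM UTC.
Add 4 hours and 54 minutes leg 3 → 4:36 PM UTC.
Oakridge City is UTC−1:00, so local arrival = 4:36 PM − 1:00 = 3:36 PM on Dec 16.

3:36 PM on Dec 16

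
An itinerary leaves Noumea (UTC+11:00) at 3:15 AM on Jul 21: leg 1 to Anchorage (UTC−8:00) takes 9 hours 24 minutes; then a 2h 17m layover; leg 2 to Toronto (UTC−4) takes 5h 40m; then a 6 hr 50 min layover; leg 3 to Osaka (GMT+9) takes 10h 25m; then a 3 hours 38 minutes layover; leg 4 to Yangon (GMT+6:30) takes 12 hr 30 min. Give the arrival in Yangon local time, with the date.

1:29 AM on July 23

Convert departure to UTC: 3:15 AM − 11:00 = 4:15 PM UTC on Jul 20.
Add 9 hours 24 minutes leg 1 → 1:39 AM UTC (Jul 21).
Add 2 hours 17 minutes layover in Anchorage → 3:56 AM UTC.
Add 5 hours 40 minutes leg 2 → 9:36 AM UTC.
Add 6 hours 50 minutes layover in Toronto → 4:26 PM UTC.
Add 10 hours 25 minutes leg 3 → 2:51 AM UTC (Jul 22).
Add 3 hours and 38 minutes layover in Osaka → 6:29 AM UTC.
Add 12 hours and 30 minutes leg 4 → 6:59 PM UTC.
Yangon is UTC+6:30, so local arrival = 6:59 PM + 6:30 = 1:29 AM on Jul 23.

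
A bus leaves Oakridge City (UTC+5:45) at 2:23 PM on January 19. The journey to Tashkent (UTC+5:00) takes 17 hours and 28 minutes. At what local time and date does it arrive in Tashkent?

7:06 AM on January 20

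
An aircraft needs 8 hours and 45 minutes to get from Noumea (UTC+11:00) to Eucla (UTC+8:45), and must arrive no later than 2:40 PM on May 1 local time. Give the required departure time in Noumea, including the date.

Target arrival in UTC: 2:40 PM − 8:45 = 5:55 AM on May 1.
Subtract 8 hours 45 minutes → departure 9:10 PM UTC on Apr 30.
Noumea is UTC+11:00: 9:10 PM + 11:00 = 8:10 AM on May 1.

8:10 AM on May 1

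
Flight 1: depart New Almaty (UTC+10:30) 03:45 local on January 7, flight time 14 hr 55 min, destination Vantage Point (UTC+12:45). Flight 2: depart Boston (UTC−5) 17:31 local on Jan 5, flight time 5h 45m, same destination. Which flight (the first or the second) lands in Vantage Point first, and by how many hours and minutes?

the second, by 27 hours 54 minutes

Flight 1 in UTC: 03:45 − 10:30 = 17:15 on Jan 6.
+14 hours 55 minutes → arrive 08:10 UTC on Jan 7.
Flight 2 in UTC: 17:31 + 5:00 = 22:31 on Jan 5.
+5 hours and 45 minutes → arrive 04:16 UTC on Jan 6.
Flight 2 lands earlier by 27 hours 54 minutes.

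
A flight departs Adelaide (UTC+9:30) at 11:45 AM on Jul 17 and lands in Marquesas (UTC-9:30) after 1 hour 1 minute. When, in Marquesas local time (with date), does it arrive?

Convert departure to UTC: 11:45 AM − 9:30 = 2:15 AM UTC on Jul 17.
Add 1 hour and 1 minute travel time → 3:16 AM UTC.
Marquesas is UTC−9:30, so local arrival = 3:16 AM − 9:30 = 5:46 PM on Jul 16.

5:46 PM on Jul 16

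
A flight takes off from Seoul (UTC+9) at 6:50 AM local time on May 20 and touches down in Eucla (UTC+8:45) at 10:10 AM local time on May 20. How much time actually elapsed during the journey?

Departure in UTC: 6:50 AM − 9:00 = 9:50 PM on May 19.
Arrival in UTC: 10:10 AM − 8:45 = 1:25 AM on May 20.
Elapsed = 1:25 AM − 9:50 PM (+1 day) = 3 hours 35 minutes.

3 hours 35 minutes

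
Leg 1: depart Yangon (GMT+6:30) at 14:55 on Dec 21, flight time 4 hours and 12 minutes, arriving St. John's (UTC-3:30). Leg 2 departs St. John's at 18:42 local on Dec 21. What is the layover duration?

Convert departure to UTC: 14:55 − 6:30 = 08:25 UTC on Dec 21.
Add 4 hours and 12 minutes flight time → 12:37 UTC.
St. John's is UTC−3:30, so local arrival = 12:37 − 3:30 = 09:07 on Dec 21.
Layover = 18:42 − 09:07 = 9 hours 35 minutes.

9 hours 35 minutes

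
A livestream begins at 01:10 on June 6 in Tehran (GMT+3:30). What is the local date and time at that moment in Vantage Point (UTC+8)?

05:40 on June 6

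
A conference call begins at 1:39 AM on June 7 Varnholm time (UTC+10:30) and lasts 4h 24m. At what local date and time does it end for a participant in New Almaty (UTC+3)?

Convert start to UTC: 1:39 AM − 10:30 = 3:09 PM UTC on Jun 6.
Add 4 hours and 24 minutes duration → 7:33 PM UTC.
New Almaty is UTC+3:00, so local end time = 7:33 PM + 3:00 = 10:33 PM on Jun 6.

10:33 PM on June 6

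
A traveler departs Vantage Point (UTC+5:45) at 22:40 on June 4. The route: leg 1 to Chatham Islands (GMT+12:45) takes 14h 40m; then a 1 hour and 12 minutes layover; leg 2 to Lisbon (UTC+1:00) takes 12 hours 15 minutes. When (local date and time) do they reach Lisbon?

22:02 on June 5

Convert departure to UTC: 22:40 − 5:45 = 16:55 UTC on Jun 4.
Add 14 hours and 40 minutes leg 1 → 07:35 UTC (Jun 5).
Add 1 hour 12 minutes layover in Chatham Islands → 08:47 UTC.
Add 12 hours 15 minutes leg 2 → 21:02 UTC.
Lisbon is UTC+1:00, so local arrival = 21:02 + 1:00 = 22:02 on Jun 5.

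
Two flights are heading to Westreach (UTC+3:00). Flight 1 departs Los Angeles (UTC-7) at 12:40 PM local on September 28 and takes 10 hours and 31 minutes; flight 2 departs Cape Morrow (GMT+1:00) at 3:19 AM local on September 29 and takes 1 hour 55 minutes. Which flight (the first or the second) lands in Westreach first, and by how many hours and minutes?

Flight 1 in UTC: 12:40 PM + 7:00 = 7:40 PM on Sep 28.
+10 hours and 31 minutes → arrive 6:11 AM UTC on Sep 29.
Flight 2 in UTC: 3:19 AM − 1:00 = 2:19 AM on Sep 29.
+1 hour and 55 minutes → arrive 4:14 AM UTC on Sep 29.
Flight 2 lands earlier by 1 hour 57 minutes.

the second, by 1 hour 57 minutes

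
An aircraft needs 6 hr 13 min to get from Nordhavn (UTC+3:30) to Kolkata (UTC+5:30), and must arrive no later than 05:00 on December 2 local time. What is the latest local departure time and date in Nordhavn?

Target arrival in UTC: 05:00 − 5:30 = 23:30 on Dec 1.
Subtract 6 hours and 13 minutes → departure 17:17 UTC on Dec 1.
Nordhavn is UTC+3:30: 17:17 + 3:30 = 20:47 on Dec 1.

20:47 on Dec 1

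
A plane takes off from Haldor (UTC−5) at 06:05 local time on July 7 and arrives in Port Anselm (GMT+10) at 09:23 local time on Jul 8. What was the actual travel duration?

12 hours 18 minutes

Port Anselm is 15:00 ahead of Haldor.
Clock-face elapsed time (ignoring zones) is 27 hours 18 minutes.
Actual elapsed = 27 hours 18 minutes − 15:00 = 12 hours 18 minutes.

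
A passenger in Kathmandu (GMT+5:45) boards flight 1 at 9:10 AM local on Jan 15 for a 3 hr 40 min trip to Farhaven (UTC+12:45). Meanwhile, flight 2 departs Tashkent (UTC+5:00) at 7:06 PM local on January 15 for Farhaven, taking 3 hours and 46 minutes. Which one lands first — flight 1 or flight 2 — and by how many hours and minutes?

the first, by 10 hours 47 minutes

Flight 1 in UTC: 9:10 AM − 5:45 = 3:25 AM on Jan 15.
+3 hours 40 minutes → arrive 7:05 AM UTC on Jan 15.
Flight 2 in UTC: 7:06 PM − 5:00 = 2:06 PM on Jan 15.
+3 hours and 46 minutes → arrive 5:52 PM UTC on Jan 15.
Flight 1 lands earlier by 10 hours 47 minutes.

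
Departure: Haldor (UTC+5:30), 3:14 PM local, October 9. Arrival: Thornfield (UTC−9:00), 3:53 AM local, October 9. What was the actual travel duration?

Departure in UTC: 3:14 PM − 5:30 = 9:44 AM on Oct 9.
Arrival in UTC: 3:53 AM + 9:00 = 12:53 PM on Oct 9.
Elapsed = 12:53 PM − 9:44 AM = 3 hours 9 minutes.

3 hours 9 minutes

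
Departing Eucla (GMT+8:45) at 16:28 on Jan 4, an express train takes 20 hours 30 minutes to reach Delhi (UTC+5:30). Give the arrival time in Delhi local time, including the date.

Convert departure to UTC: 16:28 − 8:45 = 07:43 UTC on Jan 4.
Add 20 hours and 30 minutes travel time → 04:13 UTC (Jan 5).
Delhi is UTC+5:30, so local arrival = 04:13 + 5:30 = 09:43 on Jan 5.

09:43 on Jan 5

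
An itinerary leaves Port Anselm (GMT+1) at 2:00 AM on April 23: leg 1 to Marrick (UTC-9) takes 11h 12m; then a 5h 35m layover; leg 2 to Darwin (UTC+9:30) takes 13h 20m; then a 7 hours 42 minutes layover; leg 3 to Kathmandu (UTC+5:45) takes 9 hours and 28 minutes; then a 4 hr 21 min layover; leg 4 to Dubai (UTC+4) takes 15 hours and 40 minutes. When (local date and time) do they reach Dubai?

12:18 AM on April 26

Convert departure to UTC: 2:00 AM − 1:00 = 1:00 AM UTC on Apr 23.
Add 11 hours and 12 minutes leg 1 → 12:12 PM UTC.
Add 5 hours 35 minutes layover in Marrick → 5:47 PM UTC.
Add 13 hours 20 minutes leg 2 → 7:07 AM UTC (Apr 24).
Add 7 hours and 42 minutes layover in Darwin → 2:49 PM UTC.
Add 9 hours and 28 minutes leg 3 → 12:17 AM UTC (Apr 25).
Add 4 hours and 21 minutes layover in Kathmandu → 4:38 AM UTC.
Add 15 hours 40 minutes leg 4 → 8:18 PM UTC.
Dubai is UTC+4:00, so local arrival = 8:18 PM + 4:00 = 12:18 AM on Apr 26.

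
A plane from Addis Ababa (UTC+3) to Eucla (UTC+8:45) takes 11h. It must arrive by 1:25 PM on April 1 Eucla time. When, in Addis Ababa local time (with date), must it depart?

8:40 PM on March 31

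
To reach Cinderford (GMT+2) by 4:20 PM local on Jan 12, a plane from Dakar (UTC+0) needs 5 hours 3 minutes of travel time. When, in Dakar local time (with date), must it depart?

9:17 AM on January 12

Target arrival in UTC: 4:20 PM − 2:00 = 2:20 PM on Jan 12.
Subtract 5 hours and 3 minutes → departure 9:17 AM UTC on Jan 12.
Dakar is UTC+0, so departure is 9:17 AM on Jan 12.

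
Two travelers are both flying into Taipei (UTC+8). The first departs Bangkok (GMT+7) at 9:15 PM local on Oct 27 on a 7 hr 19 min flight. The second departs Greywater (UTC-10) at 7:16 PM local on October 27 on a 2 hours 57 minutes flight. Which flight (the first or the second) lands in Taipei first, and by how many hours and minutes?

the first, by 10 hours 39 minutes

Flight 1 in UTC: 9:15 PM − 7:00 = 2:15 PM on Oct 27.
+7 hours and 19 minutes → arrive 9:34 PM UTC on Oct 27.
Flight 2 in UTC: 7:16 PM + 10:00 = 5:16 AM on Oct 28.
+2 hours and 57 minutes → arrive 8:13 AM UTC on Oct 28.
Flight 1 lands earlier by 10 hours 39 minutes.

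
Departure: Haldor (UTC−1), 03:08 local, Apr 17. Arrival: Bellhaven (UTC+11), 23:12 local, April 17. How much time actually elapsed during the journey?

8 hours 4 minutes

Departure in UTC: 03:08 + 1:00 = 04:08 on Apr 17.
Arrival in UTC: 23:12 − 11:00 = 12:12 on Apr 17.
Elapsed = 12:12 − 04:08 = 8 hours 4 minutes.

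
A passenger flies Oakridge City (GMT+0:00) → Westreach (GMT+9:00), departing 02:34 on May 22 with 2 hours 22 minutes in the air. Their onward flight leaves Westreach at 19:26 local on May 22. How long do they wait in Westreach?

Oakridge City is at UTC+0, so departure is already 02:34 UTC on May 22.
Add 2 hours and 22 minutes flight time → 04:56 UTC.
Westreach is UTC+9:00, so local arrival = 04:56 + 9:00 = 13:56 on May 22.
Layover = 19:26 − 13:56 = 5 hours 30 minutes.

5 hours 30 minutes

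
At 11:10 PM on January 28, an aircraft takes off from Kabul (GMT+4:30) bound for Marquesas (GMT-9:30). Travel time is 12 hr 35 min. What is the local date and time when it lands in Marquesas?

Convert departure to UTC: 11:10 PM − 4:30 = 6:40 PM UTC on Jan 28.
Add 12 hours 35 minutes travel time → 7:15 AM UTC (Jan 29).
Marquesas is UTC−9:30, so local arrival = 7:15 AM − 9:30 = 9:45 PM on Jan 28.

9:45 PM on Jan 28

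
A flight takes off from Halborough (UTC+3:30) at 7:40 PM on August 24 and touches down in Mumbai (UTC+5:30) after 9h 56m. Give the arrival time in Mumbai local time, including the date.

7:36 AM on August 25

Convert departure to UTC: 7:40 PM − 3:30 = 4:10 PM UTC on Aug 24.
Add 9 hours and 56 minutes travel time → 2:06 AM UTC (Aug 25).
Mumbai is UTC+5:30, so local arrival = 2:06 AM + 5:30 = 7:36 AM on Aug 25.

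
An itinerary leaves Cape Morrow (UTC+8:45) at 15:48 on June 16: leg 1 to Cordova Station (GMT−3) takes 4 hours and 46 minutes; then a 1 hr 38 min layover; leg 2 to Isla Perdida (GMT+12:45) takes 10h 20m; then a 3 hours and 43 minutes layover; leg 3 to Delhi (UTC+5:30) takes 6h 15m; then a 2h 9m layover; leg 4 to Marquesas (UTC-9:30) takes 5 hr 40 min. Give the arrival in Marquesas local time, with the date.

Convert departure to UTC: 15:48 − 8:45 = 07:03 UTC on Jun 16.
Add 4 hours and 46 minutes leg 1 → 11:49 UTC.
Add 1 hour 38 minutes layover in Cordova Station → 13:27 UTC.
Add 10 hours 20 minutes leg 2 → 23:47 UTC.
Add 3 hours 43 minutes layover in Isla Perdida → 03:30 UTC (Jun 17).
Add 6 hours and 15 minutes leg 3 → 09:45 UTC.
Add 2 hours 9 minutes layover in Delhi → 11:54 UTC.
Add 5 hours and 40 minutes leg 4 → 17:34 UTC.
Marquesas is UTC−9:30, so local arrival = 17:34 − 9:30 = 08:04 on Jun 17.

08:04 on June 17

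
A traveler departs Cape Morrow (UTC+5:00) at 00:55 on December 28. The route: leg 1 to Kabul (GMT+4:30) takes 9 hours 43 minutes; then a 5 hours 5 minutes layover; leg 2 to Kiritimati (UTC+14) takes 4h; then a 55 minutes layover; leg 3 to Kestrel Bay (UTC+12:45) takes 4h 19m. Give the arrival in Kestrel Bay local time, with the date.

Convert departure to UTC: 00:55 − 5:00 = 19:55 UTC on Dec 27.
Add 9 hours 43 minutes leg 1 → 05:38 UTC (Dec 28).
Add 5 hours 5 minutes layover in Kabul → 10:43 UTC.
Add 4 hours leg 2 → 14:43 UTC.
Add 55 minutes layover in Kiritimati → 15:38 UTC.
Add 4 hours 19 minutes leg 3 → 19:57 UTC.
Kestrel Bay is UTC+12:45, so local arrival = 19:57 + 12:45 = 08:42 on Dec 29.

08:42 on December 29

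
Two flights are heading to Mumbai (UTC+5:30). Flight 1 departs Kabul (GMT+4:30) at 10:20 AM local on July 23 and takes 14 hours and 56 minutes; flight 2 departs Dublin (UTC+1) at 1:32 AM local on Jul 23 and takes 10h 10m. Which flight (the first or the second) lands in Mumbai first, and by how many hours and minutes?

the second, by 10 hours 4 minutes

Flight 1 in UTC: 10:20 AM − 4:30 = 5:50 AM on Jul 23.
+14 hours 56 minutes → arrive 8:46 PM UTC on Jul 23.
Flight 2 in UTC: 1:32 AM − 1:00 = 12:32 AM on Jul 23.
+10 hours 10 minutes → arrive 10:42 AM UTC on Jul 23.
Flight 2 lands earlier by 10 hours 4 minutes.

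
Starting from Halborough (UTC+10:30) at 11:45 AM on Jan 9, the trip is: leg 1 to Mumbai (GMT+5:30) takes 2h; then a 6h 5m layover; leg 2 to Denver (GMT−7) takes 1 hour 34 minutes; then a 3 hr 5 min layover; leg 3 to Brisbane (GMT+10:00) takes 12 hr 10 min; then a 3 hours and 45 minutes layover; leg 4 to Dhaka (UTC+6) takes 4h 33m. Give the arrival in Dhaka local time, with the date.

Convert departure to UTC: 11:45 AM − 10:30 = 1:15 AM UTC on Jan 9.
Add 2 hours leg 1 → 3:15 AM UTC.
Add 6 hours 5 minutes layover in Mumbai → 9:20 AM UTC.
Add 1 hour and 34 minutes leg 2 → 10:54 AM UTC.
Add 3 hours 5 minutes layover in Denver → 1:59 PM UTC.
Add 12 hours 10 minutes leg 3 → 2:09 AM UTC (Jan 10).
Add 3 hours and 45 minutes layover in Brisbane → 5:54 AM UTC.
Add 4 hours 33 minutes leg 4 → 10:27 AM UTC.
Dhaka is UTC+6:00, so local arrival = 10:27 AM + 6:00 = 4:27 PM on Jan 10.

4:27 PM on Jan 10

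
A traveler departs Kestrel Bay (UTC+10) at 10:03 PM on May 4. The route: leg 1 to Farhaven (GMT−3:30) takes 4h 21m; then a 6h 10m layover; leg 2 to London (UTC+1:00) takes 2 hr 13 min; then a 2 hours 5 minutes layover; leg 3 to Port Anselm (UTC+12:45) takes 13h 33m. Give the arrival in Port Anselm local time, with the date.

5:10 AM on May 6

Convert departure to UTC: 10:03 PM − 10:00 = 12:03 PM UTC on May 4.
Add 4 hours and 21 minutes leg 1 → 4:24 PM UTC.
Add 6 hours and 10 minutes layover in Farhaven → 10:34 PM UTC.
Add 2 hours 13 minutes leg 2 → 12:47 AM UTC (May 5).
Add 2 hours and 5 minutes layover in London → 2:52 AM UTC.
Add 13 hours 33 minutes leg 3 → 4:25 PM UTC.
Port Anselm is UTC+12:45, so local arrival = 4:25 PM + 12:45 = 5:10 AM on May 6.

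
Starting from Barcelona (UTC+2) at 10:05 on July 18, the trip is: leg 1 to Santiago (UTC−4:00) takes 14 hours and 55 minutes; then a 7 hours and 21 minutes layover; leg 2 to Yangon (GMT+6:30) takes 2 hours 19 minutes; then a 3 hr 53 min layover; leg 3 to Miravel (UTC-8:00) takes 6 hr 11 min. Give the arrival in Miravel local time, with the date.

10:44 on July 19

Convert departure to UTC: 10:05 − 2:00 = 08:05 UTC on Jul 18.
Add 14 hours 55 minutes leg 1 → 23:00 UTC.
Add 7 hours and 21 minutes layover in Santiago → 06:21 UTC (Jul 19).
Add 2 hours 19 minutes leg 2 → 08:40 UTC.
Add 3 hours 53 minutes layover in Yangon → 12:33 UTC.
Add 6 hours and 11 minutes leg 3 → 18:44 UTC.
Miravel is UTC−8:00, so local arrival = 18:44 − 8:00 = 10:44 on Jul 19.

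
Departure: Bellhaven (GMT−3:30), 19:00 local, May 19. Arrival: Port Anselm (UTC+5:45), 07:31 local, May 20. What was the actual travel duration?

3 hours 16 minutes

Departure in UTC: 19:00 + 3:30 = 22:30 on May 19.
Arrival in UTC: 07:31 − 5:45 = 01:46 on May 20.
Elapsed = 01:46 − 22:30 (+1 day) = 3 hours 16 minutes.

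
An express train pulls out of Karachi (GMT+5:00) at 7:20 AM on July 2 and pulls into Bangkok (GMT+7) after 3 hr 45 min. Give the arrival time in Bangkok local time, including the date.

Convert departure to UTC: 7:20 AM − 5:00 = 2:20 AM UTC on Jul 2.
Add 3 hours and 45 minutes travel time → 6:05 AM UTC.
Bangkok is UTC+7:00, so local arrival = 6:05 AM + 7:00 = 1:05 PM on Jul 2.

1:05 PM on July 2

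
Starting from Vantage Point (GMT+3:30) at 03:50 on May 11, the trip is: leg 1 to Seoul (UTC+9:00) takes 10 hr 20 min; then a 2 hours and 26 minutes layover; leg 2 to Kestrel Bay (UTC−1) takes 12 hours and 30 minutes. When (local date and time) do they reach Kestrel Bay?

00:36 on May 12

Convert departure to UTC: 03:50 − 3:30 = 00:20 UTC on May 11.
Add 10 hours and 20 minutes leg 1 → 10:40 UTC.
Add 2 hours 26 minutes layover in Seoul → 13:06 UTC.
Add 12 hours 30 minutes leg 2 → 01:36 UTC (May 12).
Kestrel Bay is UTC−1:00, so local arrival = 01:36 − 1:00 = 00:36 on May 12.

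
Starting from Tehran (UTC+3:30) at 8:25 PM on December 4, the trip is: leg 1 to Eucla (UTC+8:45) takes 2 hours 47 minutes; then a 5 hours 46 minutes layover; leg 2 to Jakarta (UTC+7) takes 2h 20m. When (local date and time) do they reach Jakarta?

10:48 AM on Dec 5

Convert departure to UTC: 8:25 PM − 3:30 = 4:55 PM UTC on Dec 4.
Add 2 hours 47 minutes leg 1 → 7:42 PM UTC.
Add 5 hours 46 minutes layover in Eucla → 1:28 AM UTC (Dec 5).
Add 2 hours and 20 minutes leg 2 → 3:48 AM UTC.
Jakarta is UTC+7:00, so local arrival = 3:48 AM + 7:00 = 10:48 AM on Dec 5.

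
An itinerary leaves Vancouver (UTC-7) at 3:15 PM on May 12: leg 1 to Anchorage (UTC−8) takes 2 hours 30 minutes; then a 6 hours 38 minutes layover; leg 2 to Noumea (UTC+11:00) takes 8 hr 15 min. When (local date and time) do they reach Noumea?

Convert departure to UTC: 3:15 PM + 7:00 = 10:15 PM UTC on May 12.
Add 2 hours and 30 minutes leg 1 → 12:45 AM UTC (May 13).
Add 6 hours and 38 minutes layover in Anchorage → 7:23 AM UTC.
Add 8 hours 15 minutes leg 2 → 3:38 PM UTC.
Noumea is UTC+11:00, so local arrival = 3:38 PM + 11:00 = 2:38 AM on May 14.

2:38 AM on May 14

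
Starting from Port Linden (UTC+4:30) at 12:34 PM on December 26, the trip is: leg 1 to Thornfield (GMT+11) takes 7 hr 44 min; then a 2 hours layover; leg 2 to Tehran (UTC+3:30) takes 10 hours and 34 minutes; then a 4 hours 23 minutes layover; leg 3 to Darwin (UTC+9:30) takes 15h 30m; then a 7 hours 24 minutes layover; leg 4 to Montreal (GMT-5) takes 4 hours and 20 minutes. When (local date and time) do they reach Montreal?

Convert departure to UTC: 12:34 PM − 4:30 = 8:04 AM UTC on Dec 26.
Add 7 hours and 44 minutes leg 1 → 3:48 PM UTC.
Add 2 hours layover in Thornfield → 5:48 PM UTC.
Add 10 hours 34 minutes leg 2 → 4:22 AM UTC (Dec 27).
Add 4 hours and 23 minutes layover in Tehran → 8:45 AM UTC.
Add 15 hours and 30 minutes leg 3 → 12:15 AM UTC (Dec 28).
Add 7 hours and 24 minutes layover in Darwin → 7:39 AM UTC.
Add 4 hours and 20 minutes leg 4 → 11:59 AM UTC.
Montreal is UTC−5:00, so local arrival = 11:59 AM − 5:00 = 6:59 AM on Dec 28.

6:59 AM on December 28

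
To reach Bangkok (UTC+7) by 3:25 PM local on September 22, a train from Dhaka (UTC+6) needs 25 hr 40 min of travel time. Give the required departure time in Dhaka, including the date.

Target arrival in UTC: 3:25 PM − 7:00 = 8:25 AM on Sep 22.
Subtract 25 hours 40 minutes → departure 6:45 AM UTC on Sep 21.
Dhaka is UTC+6:00: 6:45 AM + 6:00 = 12:45 PM on Sep 21.

12:45 PM on September 21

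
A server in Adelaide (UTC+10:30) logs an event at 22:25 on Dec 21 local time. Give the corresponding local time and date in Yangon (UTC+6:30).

Yangon is 4:00 behind Adelaide.
Shift by the zone difference: 22:25 − 4:00 = 18:25 on Dec 21 in Yangon.

18:25 on Dec 21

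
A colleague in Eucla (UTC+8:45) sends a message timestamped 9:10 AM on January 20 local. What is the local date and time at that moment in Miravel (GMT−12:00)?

12:25 PM on January 19

In UTC: 9:10 AM − 8:45 = 12:25 AM on Jan 20.
Miravel is UTC−12:00: 12:25 AM − 12:00 = 12:25 PM on Jan 19.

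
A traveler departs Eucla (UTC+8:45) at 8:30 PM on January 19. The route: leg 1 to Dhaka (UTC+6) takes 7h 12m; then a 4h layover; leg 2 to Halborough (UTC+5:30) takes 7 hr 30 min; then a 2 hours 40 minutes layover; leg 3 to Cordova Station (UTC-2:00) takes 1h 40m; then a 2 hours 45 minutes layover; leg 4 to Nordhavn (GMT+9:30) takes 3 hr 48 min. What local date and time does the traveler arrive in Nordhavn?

2:50 AM on January 21

Convert departure to UTC: 8:30 PM − 8:45 = 11:45 AM UTC on Jan 19.
Add 7 hours and 12 minutes leg 1 → 6:57 PM UTC.
Add 4 hours layover in Dhaka → 10:57 PM UTC.
Add 7 hours and 30 minutes leg 2 → 6:27 AM UTC (Jan 20).
Add 2 hours 40 minutes layover in Halborough → 9:07 AM UTC.
Add 1 hour 40 minutes leg 3 → 10:47 AM UTC.
Add 2 hours 45 minutes layover in Cordova Station → 1:32 PM UTC.
Add 3 hours and 48 minutes leg 4 → 5:20 PM UTC.
Nordhavn is UTC+9:30, so local arrival = 5:20 PM + 9:30 = 2:50 AM on Jan 21.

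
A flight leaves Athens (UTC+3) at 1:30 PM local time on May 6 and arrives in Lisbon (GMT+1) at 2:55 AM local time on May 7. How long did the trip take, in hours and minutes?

Departure in UTC: 1:30 PM − 3:00 = 10:30 AM on May 6.
Arrival in UTC: 2:55 AM − 1:00 = 1:55 AM on May 7.
Elapsed = 1:55 AM − 10:30 AM (+1 day) = 15 hours 25 minutes.

15 hours 25 minutes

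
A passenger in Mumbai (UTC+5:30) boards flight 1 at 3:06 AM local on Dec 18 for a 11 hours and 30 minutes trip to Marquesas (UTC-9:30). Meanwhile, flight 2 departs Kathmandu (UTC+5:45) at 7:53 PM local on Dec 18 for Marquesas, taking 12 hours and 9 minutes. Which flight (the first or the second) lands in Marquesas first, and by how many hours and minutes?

the first, by 17 hours 11 minutes

Flight 1 in UTC: 3:06 AM − 5:30 = 9:36 PM on Dec 17.
+11 hours and 30 minutes → arrive 9:06 AM UTC on Dec 18.
Flight 2 in UTC: 7:53 PM − 5:45 = 2:08 PM on Dec 18.
+12 hours and 9 minutes → arrive 2:17 AM UTC on Dec 19.
Flight 1 lands earlier by 17 hours 11 minutes.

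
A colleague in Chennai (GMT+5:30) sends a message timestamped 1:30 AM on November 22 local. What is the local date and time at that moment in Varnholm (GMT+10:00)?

6:00 AM on November 22

In UTC: 1:30 AM − 5:30 = 8:00 PM on Nov 21.
Varnholm is UTC+10:00: 8:00 PM + 10:00 = 6:00 AM on Nov 22.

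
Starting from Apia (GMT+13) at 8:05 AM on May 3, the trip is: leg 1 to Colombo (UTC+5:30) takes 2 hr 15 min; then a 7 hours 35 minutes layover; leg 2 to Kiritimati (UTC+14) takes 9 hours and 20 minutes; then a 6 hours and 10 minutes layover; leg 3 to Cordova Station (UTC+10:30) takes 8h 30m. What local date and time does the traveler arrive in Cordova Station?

3:25 PM on May 4

Convert departure to UTC: 8:05 AM − 13:00 = 7:05 PM UTC on May 2.
Add 2 hours and 15 minutes leg 1 → 9:20 PM UTC.
Add 7 hours 35 minutes layover in Colombo → 4:55 AM UTC (May 3).
Add 9 hours 20 minutes leg 2 → 2:15 PM UTC.
Add 6 hours and 10 minutes layover in Kiritimati → 8:25 PM UTC.
Add 8 hours 30 minutes leg 3 → 4:55 AM UTC (May 4).
Cordova Station is UTC+10:30, so local arrival = 4:55 AM + 10:30 = 3:25 PM on May 4.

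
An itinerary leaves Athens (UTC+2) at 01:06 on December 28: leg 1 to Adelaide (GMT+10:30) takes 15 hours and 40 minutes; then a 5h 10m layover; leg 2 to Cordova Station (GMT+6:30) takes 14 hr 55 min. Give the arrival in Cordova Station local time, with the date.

Convert departure to UTC: 01:06 − 2:00 = 23:06 UTC on Dec 27.
Add 15 hours and 40 minutes leg 1 → 14:46 UTC (Dec 28).
Add 5 hours 10 minutes layover in Adelaide → 19:56 UTC.
Add 14 hours and 55 minutes leg 2 → 10:51 UTC (Dec 29).
Cordova Station is UTC+6:30, so local arrival = 10:51 + 6:30 = 17:21 on Dec 29.

17:21 on Dec 29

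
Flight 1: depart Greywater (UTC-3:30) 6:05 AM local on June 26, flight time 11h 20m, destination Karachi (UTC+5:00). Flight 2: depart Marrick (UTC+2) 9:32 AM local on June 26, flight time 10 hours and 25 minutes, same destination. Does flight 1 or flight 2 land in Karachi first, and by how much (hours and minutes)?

the second, by 2 hours 58 minutes

Flight 1 in UTC: 6:05 AM + 3:30 = 9:35 AM on Jun 26.
+11 hours and 20 minutes → arrive 8:55 PM UTC on Jun 26.
Flight 2 in UTC: 9:32 AM − 2:00 = 7:32 AM on Jun 26.
+10 hours and 25 minutes → arrive 5:57 PM UTC on Jun 26.
Flight 2 lands earlier by 2 hours 58 minutes.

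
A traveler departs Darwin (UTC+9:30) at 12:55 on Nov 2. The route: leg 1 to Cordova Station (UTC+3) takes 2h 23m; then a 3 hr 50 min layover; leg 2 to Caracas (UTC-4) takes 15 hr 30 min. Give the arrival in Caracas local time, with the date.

Convert departure to UTC: 12:55 − 9:30 = 03:25 UTC on Nov 2.
Add 2 hours 23 minutes leg 1 → 05:48 UTC.
Add 3 hours 50 minutes layover in Cordova Station → 09:38 UTC.
Add 15 hours and 30 minutes leg 2 → 01:08 UTC (Nov 3).
Caracas is UTC−4:00, so local arrival = 01:08 − 4:00 = 21:08 on Nov 2.

21:08 on November 2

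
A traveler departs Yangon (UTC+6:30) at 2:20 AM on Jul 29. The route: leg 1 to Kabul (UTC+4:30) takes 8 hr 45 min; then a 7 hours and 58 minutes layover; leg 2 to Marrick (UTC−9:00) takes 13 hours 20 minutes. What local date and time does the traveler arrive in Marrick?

Convert departure to UTC: 2:20 AM − 6:30 = 7:50 PM UTC on Jul 28.
Add 8 hours 45 minutes leg 1 → 4:35 AM UTC (Jul 29).
Add 7 hours 58 minutes layover in Kabul → 12:33 PM UTC.
Add 13 hours and 20 minutes leg 2 → 1:53 AM UTC (Jul 30).
Marrick is UTC−9:00, so local arrival = 1:53 AM − 9:00 = 4:53 PM on Jul 29.

4:53 PM on July 29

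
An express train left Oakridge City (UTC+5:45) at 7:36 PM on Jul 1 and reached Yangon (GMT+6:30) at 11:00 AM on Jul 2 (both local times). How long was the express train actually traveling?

14 hours 39 minutes

Departure in UTC: 7:36 PM − 5:45 = 1:51 PM on Jul 1.
Arrival in UTC: 11:00 AM − 6:30 = 4:30 AM on Jul 2.
Elapsed = 4:30 AM − 1:51 PM (+1 day) = 14 hours 39 minutes.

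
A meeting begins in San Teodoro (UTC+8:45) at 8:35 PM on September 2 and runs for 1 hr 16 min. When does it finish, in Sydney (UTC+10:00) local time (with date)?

Convert start to UTC: 8:35 PM − 8:45 = 11:50 AM UTC on Sep 2.
Add 1 hour 16 minutes duration → 1:06 PM UTC.
Sydney is UTC+10:00, so local end time = 1:06 PM + 10:00 = 11:06 PM on Sep 2.

11:06 PM on September 2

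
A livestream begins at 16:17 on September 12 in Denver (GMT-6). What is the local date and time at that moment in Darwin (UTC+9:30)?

07:47 on September 13

In UTC: 16:17 + 6:00 = 22:17 on Sep 12.
Darwin is UTC+9:30: 22:17 + 9:30 = 07:47 on Sep 13.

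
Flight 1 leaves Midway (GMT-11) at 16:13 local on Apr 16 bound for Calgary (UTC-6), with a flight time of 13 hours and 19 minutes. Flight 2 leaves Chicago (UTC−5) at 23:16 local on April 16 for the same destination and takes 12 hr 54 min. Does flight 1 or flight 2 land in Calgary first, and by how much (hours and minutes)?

the first, by 38 minutes

Flight 1 in UTC: 16:13 + 11:00 = 03:13 on Apr 17.
+13 hours 19 minutes → arrive 16:32 UTC on Apr 17.
Flight 2 in UTC: 23:16 + 5:00 = 04:16 on Apr 17.
+12 hours and 54 minutes → arrive 17:10 UTC on Apr 17.
Flight 1 lands earlier by 38 minutes.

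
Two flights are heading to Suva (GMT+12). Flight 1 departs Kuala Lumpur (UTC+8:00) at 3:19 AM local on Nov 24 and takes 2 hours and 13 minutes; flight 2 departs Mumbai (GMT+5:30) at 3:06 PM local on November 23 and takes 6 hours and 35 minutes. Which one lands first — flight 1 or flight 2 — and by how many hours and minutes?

the second, by 5 hours 21 minutes

Flight 1 in UTC: 3:19 AM − 8:00 = 7:19 PM on Nov 23.
+2 hours and 13 minutes → arrive 9:32 PM UTC on Nov 23.
Flight 2 in UTC: 3:06 PM − 5:30 = 9:36 AM on Nov 23.
+6 hours and 35 minutes → arrive 4:11 PM UTC on Nov 23.
Flight 2 lands earlier by 5 hours 21 minutes.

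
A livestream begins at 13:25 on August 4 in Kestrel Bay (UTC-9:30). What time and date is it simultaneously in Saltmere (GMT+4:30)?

Saltmere is 14:00 ahead of Kestrel Bay.
Shift by the zone difference: 13:25 + 14:00 = 03:25 on Aug 5 in Saltmere.

03:25 on Aug 5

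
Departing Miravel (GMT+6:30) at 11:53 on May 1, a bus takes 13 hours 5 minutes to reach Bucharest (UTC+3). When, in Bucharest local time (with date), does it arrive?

Convert departure to UTC: 11:53 − 6:30 = 05:23 UTC on May 1.
Add 13 hours and 5 minutes travel time → 18:28 UTC.
Bucharest is UTC+3:00, so local arrival = 18:28 + 3:00 = 21:28 on May 1.

21:28 on May 1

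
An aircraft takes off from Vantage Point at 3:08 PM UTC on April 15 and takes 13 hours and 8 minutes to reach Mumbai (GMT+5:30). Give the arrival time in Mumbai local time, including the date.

9:46 AM on April 16

Departure is given in UTC: 3:08 PM on Apr 15.
Add 13 hours and 8 minutes → 4:16 AM UTC (Apr 16).
Mumbai is UTC+5:30: 4:16 AM + 5:30 = 9:46 AM on Apr 16.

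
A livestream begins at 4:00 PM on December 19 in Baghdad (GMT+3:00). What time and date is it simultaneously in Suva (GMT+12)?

1:00 AM on December 20

Suva is 9:00 ahead of Baghdad.
Shift by the zone difference: 4:00 PM + 9:00 = 1:00 AM on Dec 20 in Suva.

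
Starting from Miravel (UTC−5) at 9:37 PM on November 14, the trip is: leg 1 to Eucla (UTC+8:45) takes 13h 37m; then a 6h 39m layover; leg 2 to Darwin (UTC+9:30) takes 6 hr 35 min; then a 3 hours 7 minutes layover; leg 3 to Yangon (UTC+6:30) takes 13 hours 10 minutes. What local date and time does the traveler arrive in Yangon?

4:15 AM on November 17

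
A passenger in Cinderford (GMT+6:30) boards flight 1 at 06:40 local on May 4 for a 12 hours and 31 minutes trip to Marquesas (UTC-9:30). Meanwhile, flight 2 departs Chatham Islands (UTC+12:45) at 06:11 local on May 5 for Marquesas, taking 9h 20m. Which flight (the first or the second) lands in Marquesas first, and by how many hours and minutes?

the first, by 14 hours 5 minutes

Flight 1 in UTC: 06:40 − 6:30 = 00:10 on May 4.
+12 hours and 31 minutes → arrive 12:41 UTC on May 4.
Flight 2 in UTC: 06:11 − 12:45 = 17:26 on May 4.
+9 hours and 20 minutes → arrive 02:46 UTC on May 5.
Flight 1 lands earlier by 14 hours 5 minutes.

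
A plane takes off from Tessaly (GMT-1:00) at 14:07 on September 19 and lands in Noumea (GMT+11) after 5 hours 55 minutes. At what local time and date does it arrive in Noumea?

08:02 on September 20

Noumea is 12:00 ahead of Tessaly.
After 5 hours and 55 minutes it is 20:02 in Tessaly.
Shift by the zone difference: 20:02 + 12:00 = 08:02 on Sep 20 in Noumea.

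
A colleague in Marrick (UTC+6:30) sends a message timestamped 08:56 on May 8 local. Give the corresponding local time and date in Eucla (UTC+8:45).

In UTC: 08:56 − 6:30 = 02:26 on May 8.
Eucla is UTC+8:45: 02:26 + 8:45 = 11:11 on May 8.

11:11 on May 8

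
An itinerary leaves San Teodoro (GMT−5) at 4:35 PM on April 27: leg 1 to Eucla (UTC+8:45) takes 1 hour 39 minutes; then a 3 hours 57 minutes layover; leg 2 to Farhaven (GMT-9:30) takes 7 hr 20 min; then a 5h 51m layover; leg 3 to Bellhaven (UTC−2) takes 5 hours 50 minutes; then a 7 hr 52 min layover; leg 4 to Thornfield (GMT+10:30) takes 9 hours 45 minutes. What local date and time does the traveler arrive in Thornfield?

Convert departure to UTC: 4:35 PM + 5:00 = 9:35 PM UTC on Apr 27.
Add 1 hour 39 minutes leg 1 → 11:14 PM UTC.
Add 3 hours 57 minutes layover in Eucla → 3:11 AM UTC (Apr 28).
Add 7 hours and 20 minutes leg 2 → 10:31 AM UTC.
Add 5 hours 51 minutes layover in Farhaven → 4:22 PM UTC.
Add 5 hours 50 minutes leg 3 → 10:12 PM UTC.
Add 7 hours 52 minutes layover in Bellhaven → 6:04 AM UTC (Apr 29).
Add 9 hours and 45 minutes leg 4 → 3:49 PM UTC.
Thornfield is UTC+10:30, so local arrival = 3:49 PM + 10:30 = 2:19 AM on Apr 30.

2:19 AM on Apr 30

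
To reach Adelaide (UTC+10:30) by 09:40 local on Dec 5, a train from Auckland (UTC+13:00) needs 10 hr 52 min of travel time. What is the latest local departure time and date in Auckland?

Target arrival in UTC: 09:40 − 10:30 = 23:10 on Dec 4.
Subtract 10 hours 52 minutes → departure 12:18 UTC on Dec 4.
Auckland is UTC+13:00: 12:18 + 13:00 = 01:18 on Dec 5.

01:18 on Dec 5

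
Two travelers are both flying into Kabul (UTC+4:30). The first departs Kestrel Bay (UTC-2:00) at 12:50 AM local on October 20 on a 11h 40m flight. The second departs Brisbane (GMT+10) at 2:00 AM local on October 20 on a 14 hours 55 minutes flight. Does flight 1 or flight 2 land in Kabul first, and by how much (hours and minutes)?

the second, by 7 hours 35 minutes

Flight 1 in UTC: 12:50 AM + 2:00 = 2:50 AM on Oct 20.
+11 hours 40 minutes → arrive 2:30 PM UTC on Oct 20.
Flight 2 in UTC: 2:00 AM − 10:00 = 4:00 PM on Oct 19.
+14 hours 55 minutes → arrive 6:55 AM UTC on Oct 20.
Flight 2 lands earlier by 7 hours 35 minutes.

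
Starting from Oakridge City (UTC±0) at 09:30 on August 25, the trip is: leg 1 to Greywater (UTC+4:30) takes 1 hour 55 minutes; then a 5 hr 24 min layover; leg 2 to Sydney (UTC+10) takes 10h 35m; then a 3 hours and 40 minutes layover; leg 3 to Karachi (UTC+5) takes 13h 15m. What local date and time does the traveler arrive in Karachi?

Oakridge City is at UTC+0, so departure is already 09:30 UTC on Aug 25.
Add 1 hour 55 minutes leg 1 → 11:25 UTC.
Add 5 hours and 24 minutes layover in Greywater → 16:49 UTC.
Add 10 hours and 35 minutes leg 2 → 03:24 UTC (Aug 26).
Add 3 hours and 40 minutes layover in Sydney → 07:04 UTC.
Add 13 hours and 15 minutes leg 3 → 20:19 UTC.
Karachi is UTC+5:00, so local arrival = 20:19 + 5:00 = 01:19 on Aug 27.

01:19 on August 27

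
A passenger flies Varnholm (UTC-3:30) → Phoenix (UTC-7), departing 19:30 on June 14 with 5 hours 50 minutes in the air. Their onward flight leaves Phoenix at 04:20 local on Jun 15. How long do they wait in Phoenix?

6 hours 30 minutes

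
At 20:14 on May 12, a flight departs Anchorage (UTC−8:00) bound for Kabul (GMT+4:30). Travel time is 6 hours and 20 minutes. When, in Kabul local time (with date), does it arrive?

Convert departure to UTC: 20:14 + 8:00 = 04:14 UTC on May 13.
Add 6 hours 20 minutes travel time → 10:34 UTC.
Kabul is UTC+4:30, so local arrival = 10:34 + 4:30 = 15:04 on May 13.

15:04 on May 13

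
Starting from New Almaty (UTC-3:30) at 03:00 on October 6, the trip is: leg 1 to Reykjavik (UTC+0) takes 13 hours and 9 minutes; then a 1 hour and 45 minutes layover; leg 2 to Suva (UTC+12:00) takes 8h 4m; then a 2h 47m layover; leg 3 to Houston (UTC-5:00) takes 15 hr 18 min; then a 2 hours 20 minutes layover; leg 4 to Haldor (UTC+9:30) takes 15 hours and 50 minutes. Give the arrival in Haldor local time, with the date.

Convert departure to UTC: 03:00 + 3:30 = 06:30 UTC on Oct 6.
Add 13 hours 9 minutes leg 1 → 19:39 UTC.
Add 1 hour and 45 minutes layover in Reykjavik → 21:24 UTC.
Add 8 hours and 4 minutes leg 2 → 05:28 UTC (Oct 7).
Add 2 hours 47 minutes layover in Suva → 08:15 UTC.
Add 15 hours 18 minutes leg 3 → 23:33 UTC.
Add 2 hours 20 minutes layover in Houston → 01:53 UTC (Oct 8).
Add 15 hours and 50 minutes leg 4 → 17:43 UTC.
Haldor is UTC+9:30, so local arrival = 17:43 + 9:30 = 03:13 on Oct 9.

03:13 on Oct 9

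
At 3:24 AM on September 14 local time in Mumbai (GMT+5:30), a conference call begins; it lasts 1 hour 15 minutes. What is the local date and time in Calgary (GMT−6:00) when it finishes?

5:09 PM on September 13

Calgary is 11:30 behind Mumbai.
After 1 hour and 15 minutes it is 4:39 AM in Mumbai.
Shift by the zone difference: 4:39 AM − 11:30 = 5:09 PM on Sep 13 in Calgary.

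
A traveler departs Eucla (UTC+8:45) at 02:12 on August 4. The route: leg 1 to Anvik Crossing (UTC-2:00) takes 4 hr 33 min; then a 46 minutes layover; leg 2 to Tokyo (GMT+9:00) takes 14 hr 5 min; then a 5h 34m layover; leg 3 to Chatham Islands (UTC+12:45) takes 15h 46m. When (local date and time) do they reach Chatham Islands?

22:56 on Aug 5

Convert departure to UTC: 02:12 − 8:45 = 17:27 UTC on Aug 3.
Add 4 hours 33 minutes leg 1 → 22:00 UTC.
Add 46 minutes layover in Anvik Crossing → 22:46 UTC.
Add 14 hours 5 minutes leg 2 → 12:51 UTC (Aug 4).
Add 5 hours 34 minutes layover in Tokyo → 18:25 UTC.
Add 15 hours and 46 minutes leg 3 → 10:11 UTC (Aug 5).
Chatham Islands is UTC+12:45, so local arrival = 10:11 + 12:45 = 22:56 on Aug 5.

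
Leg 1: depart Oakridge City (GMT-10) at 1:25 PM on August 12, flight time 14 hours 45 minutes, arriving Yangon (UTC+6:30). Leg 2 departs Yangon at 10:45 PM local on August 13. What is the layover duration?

2 hours 5 minutes

Convert departure to UTC: 1:25 PM + 10:00 = 11:25 PM UTC on Aug 12.
Add 14 hours 45 minutes flight time → 2:10 PM UTC (Aug 13).
Yangon is UTC+6:30, so local arrival = 2:10 PM + 6:30 = 8:40 PM on Aug 13.
Layover = 10:45 PM − 8:40 PM = 2 hours 5 minutes.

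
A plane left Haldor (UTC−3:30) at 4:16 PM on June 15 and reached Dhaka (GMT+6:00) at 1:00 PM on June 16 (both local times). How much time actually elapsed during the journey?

Dhaka is 9:30 ahead of Haldor.
Clock-face elapsed time (ignoring zones) is 20 hours 44 minutes.
Actual elapsed = 20 hours 44 minutes − 9:30 = 11 hours 14 minutes.

11 hours 14 minutes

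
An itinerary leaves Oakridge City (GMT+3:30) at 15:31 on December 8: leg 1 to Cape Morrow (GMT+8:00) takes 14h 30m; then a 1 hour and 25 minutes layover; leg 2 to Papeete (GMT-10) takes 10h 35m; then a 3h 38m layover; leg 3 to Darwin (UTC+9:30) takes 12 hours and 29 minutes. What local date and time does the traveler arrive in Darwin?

Convert departure to UTC: 15:31 − 3:30 = 12:01 UTC on Dec 8.
Add 14 hours 30 minutes leg 1 → 02:31 UTC (Dec 9).
Add 1 hour 25 minutes layover in Cape Morrow → 03:56 UTC.
Add 10 hours 35 minutes leg 2 → 14:31 UTC.
Add 3 hours and 38 minutes layover in Papeete → 18:09 UTC.
Add 12 hours 29 minutes leg 3 → 06:38 UTC (Dec 10).
Darwin is UTC+9:30, so local arrival = 06:38 + 9:30 = 16:08 on Dec 10.

16:08 on December 10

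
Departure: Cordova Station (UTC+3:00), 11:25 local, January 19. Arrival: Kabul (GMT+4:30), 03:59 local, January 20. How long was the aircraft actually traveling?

Kabul is 1:30 ahead of Cordova Station.
Clock-face elapsed time (ignoring zones) is 16 hours 34 minutes.
Actual elapsed = 16 hours 34 minutes − 1:30 = 15 hours 4 minutes.

15 hours 4 minutes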